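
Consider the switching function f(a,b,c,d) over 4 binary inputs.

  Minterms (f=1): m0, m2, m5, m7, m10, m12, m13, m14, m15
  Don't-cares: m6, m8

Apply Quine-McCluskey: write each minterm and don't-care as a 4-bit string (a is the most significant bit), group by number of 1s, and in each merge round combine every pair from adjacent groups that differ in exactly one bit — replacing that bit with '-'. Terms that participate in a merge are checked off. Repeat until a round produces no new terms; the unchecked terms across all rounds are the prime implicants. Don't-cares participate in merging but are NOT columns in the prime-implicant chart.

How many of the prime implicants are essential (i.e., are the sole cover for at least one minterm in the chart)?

2

size-2^0 implicants → 0000(✓)  0010(✓)  0101(✓)  0110(✓)  0111(✓)  1000(✓)  1010(✓)  1100(✓)  1101(✓)  1110(✓)  1111(✓)
size-2^1 implicants → -000(✓)  -010(✓)  -101(✓)  -110(✓)  -111(✓)  0-10(✓)  00-0(✓)  01-1(✓)  011-(✓)  1-00(✓)  1-10(✓)  10-0(✓)  11-0(✓)  11-1(✓)  110-(✓)  111-(✓)
size-2^2 implicants → --10  -0-0  -1-1  -11-  1--0  11--
Unchecked terms (primes): --10, -0-0, -1-1, -11-, 1--0, 11--
Minterm coverage:
  m0 ⊆ -0-0 [E]
  m2 ⊆ --10,-0-0
  m5 ⊆ -1-1 [E]
  m7 ⊆ -1-1,-11-
  m10 ⊆ --10,-0-0,1--0
  m12 ⊆ 1--0,11--
  m13 ⊆ -1-1,11--
  m14 ⊆ --10,-11-,1--0,11--
  m15 ⊆ -1-1,-11-,11--
E = {-0-0, -1-1}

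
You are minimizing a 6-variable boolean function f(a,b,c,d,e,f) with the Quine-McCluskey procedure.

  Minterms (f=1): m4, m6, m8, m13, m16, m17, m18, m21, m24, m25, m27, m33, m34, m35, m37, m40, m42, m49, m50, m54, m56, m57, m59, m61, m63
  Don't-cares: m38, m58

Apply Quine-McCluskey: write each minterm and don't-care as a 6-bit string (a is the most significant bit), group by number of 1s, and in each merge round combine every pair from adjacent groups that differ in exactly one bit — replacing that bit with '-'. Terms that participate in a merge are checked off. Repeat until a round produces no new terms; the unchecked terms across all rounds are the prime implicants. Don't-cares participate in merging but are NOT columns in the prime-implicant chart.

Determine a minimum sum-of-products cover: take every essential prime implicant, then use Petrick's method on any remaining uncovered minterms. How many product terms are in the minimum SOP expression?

size-2^0 implicants → 000100(✓)  000110(✓)  001000(✓)  001101  010000(✓)  010001(✓)  010010(✓)  010101(✓)  011000(✓)  011001(✓)  011011(✓)  100001(✓)  100010(✓)  100011(✓)  100101(✓)  100110(✓)  101000(✓)  101010(✓)  110001(✓)  110010(✓)  110110(✓)  111000(✓)  111001(✓)  111010(✓)  111011(✓)  111101(✓)  111111(✓)
size-2^1 implicants → -00110  -01000(✓)  -10001(✓)  -10010  -11000(✓)  -11001(✓)  -11011(✓)  0-1000(✓)  0001-0  01-000(✓)  01-001(✓)  010-01  0100-0  01000-(✓)  0110-1(✓)  01100-(✓)  1-0001  1-0010(✓)  1-0110(✓)  1-1000(✓)  1-1010(✓)  10-010(✓)  100-01  100-10(✓)  1000-1  10001-  1010-0(✓)  11-001(✓)  11-010(✓)  110-10(✓)  111-01(✓)  111-11(✓)  1110-0(✓)  1110-1(✓)  11100-(✓)  11101-(✓)  1111-1(✓)
size-2^2 implicants → --1000  -1-001  -110-1  -1100-  01-00-  1--010  1-0-10  1-10-0  111--1  1110--
Unchecked terms (primes): --1000, -00110, -1-001, -10010, -110-1, -1100-, 0001-0, 001101, 01-00-, 010-01, 0100-0, 1--010, 1-0-10, 1-0001, 1-10-0, 100-01, 1000-1, 10001-, 111--1, 1110--
Minterm coverage:
  m4 ⊆ 0001-0 [E]
  m6 ⊆ -00110,0001-0
  m8 ⊆ --1000 [E]
  m13 ⊆ 001101 [E]
  m16 ⊆ 01-00-,0100-0
  m17 ⊆ -1-001,01-00-,010-01
  m18 ⊆ -10010,0100-0
  m21 ⊆ 010-01 [E]
  m24 ⊆ --1000,-1100-,01-00-
  m25 ⊆ -1-001,-110-1,-1100-,01-00-
  m27 ⊆ -110-1 [E]
  m33 ⊆ 1-0001,100-01,1000-1
  m34 ⊆ 1--010,1-0-10,10001-
  m35 ⊆ 1000-1,10001-
  m37 ⊆ 100-01 [E]
  m40 ⊆ --1000,1-10-0
  m42 ⊆ 1--010,1-10-0
  m49 ⊆ -1-001,1-0001
  m50 ⊆ -10010,1--010,1-0-10
  m54 ⊆ 1-0-10 [E]
  m56 ⊆ --1000,-1100-,1-10-0,1110--
  m57 ⊆ -1-001,-110-1,-1100-,111--1,1110--
  m59 ⊆ -110-1,111--1,1110--
  m61 ⊆ 111--1 [E]
  m63 ⊆ 111--1 [E]
E = {--1000, -110-1, 0001-0, 001101, 010-01, 1-0-10, 100-01, 111--1}
Petrick residual → -1-001, 0100-0, 1--010, 1000-1
Cover = cd'e'f' + bd'e'f + bcd'f + a'b'c'df' + a'b'cde'f + a'bc'e'f + a'bc'd'f' + ad'ef' + ac'ef' + ab'c'e'f + ab'c'd'f + abcf  |cover|=12

12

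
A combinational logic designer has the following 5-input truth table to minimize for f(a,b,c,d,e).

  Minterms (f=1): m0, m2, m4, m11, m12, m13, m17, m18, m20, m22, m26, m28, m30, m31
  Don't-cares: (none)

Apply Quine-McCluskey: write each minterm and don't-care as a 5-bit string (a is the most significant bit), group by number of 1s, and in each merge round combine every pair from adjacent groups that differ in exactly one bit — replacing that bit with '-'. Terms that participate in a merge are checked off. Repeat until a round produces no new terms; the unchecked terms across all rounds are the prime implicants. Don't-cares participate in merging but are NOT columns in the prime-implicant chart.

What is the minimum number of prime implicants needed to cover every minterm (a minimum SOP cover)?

size-2^0 implicants → 00000(✓)  00010(✓)  00100(✓)  01011  01100(✓)  01101(✓)  10001  10010(✓)  10100(✓)  10110(✓)  11010(✓)  11100(✓)  11110(✓)  11111(✓)
size-2^1 implicants → -0010  -0100(✓)  -1100(✓)  0-100(✓)  00-00  000-0  0110-  1-010(✓)  1-100(✓)  1-110(✓)  10-10(✓)  101-0(✓)  11-10(✓)  111-0(✓)  1111-
size-2^2 implicants → --100  1--10  1-1-0
Unchecked terms (primes): --100, -0010, 00-00, 000-0, 01011, 0110-, 1--10, 1-1-0, 10001, 1111-
Minterm coverage:
  m0 ⊆ 00-00,000-0
  m2 ⊆ -0010,000-0
  m4 ⊆ --100,00-00
  m11 ⊆ 01011 [E]
  m12 ⊆ --100,0110-
  m13 ⊆ 0110- [E]
  m17 ⊆ 10001 [E]
  m18 ⊆ -0010,1--10
  m20 ⊆ --100,1-1-0
  m22 ⊆ 1--10,1-1-0
  m26 ⊆ 1--10 [E]
  m28 ⊆ --100,1-1-0
  m30 ⊆ 1--10,1-1-0,1111-
  m31 ⊆ 1111- [E]
E = {01011, 0110-, 1--10, 10001, 1111-}
Petrick residual → --100, 000-0
Cover = cd'e' + a'b'c'e' + a'bc'de + a'bcd' + ade' + ab'c'd'e + abcd  |cover|=7

7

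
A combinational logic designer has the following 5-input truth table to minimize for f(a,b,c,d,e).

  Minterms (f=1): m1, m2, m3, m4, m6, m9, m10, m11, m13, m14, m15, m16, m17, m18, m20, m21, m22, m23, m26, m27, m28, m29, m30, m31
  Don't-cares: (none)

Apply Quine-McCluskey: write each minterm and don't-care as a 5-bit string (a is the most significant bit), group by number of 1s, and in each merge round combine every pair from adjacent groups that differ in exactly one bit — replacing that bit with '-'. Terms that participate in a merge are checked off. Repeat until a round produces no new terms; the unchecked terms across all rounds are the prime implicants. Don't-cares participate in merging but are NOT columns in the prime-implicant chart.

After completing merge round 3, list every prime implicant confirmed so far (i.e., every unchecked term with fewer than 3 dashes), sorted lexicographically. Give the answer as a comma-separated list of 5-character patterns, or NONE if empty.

-0001, -01-0, -11-1, 0-0-1, 0-01-, 01--1, 10--0, 10-0-

[col 0] 00001*, 00010*, 00011*, 00100*, 00110*, 01001*, 01010*, 01011*, 01101*, 01110*, 01111*, 10000*, 10001*, 10010*, 10100*, 10101*, 10110*, 10111*, 11010*, 11011*, 11100*, 11101*, 11110*, 11111*
[col 1] -0001, -0010*, -0100*, -0110*, -1010*, -1011*, -1101*, -1110*, -1111*, 0-001*, 0-010*, 0-011*, 0-110*, 00-10*, 000-1*, 0001-*, 001-0*, 01-01*, 01-10*, 01-11*, 010-1*, 0101-*, 011-1*, 0111-*, 1-010*, 1-100*, 1-101*, 1-110*, 1-111*, 10-00*, 10-01*, 10-10*, 100-0*, 1000-*, 101-0*, 101-1*, 1010-*, 1011-*, 11-10*, 11-11*, 1101-*, 111-0*, 111-1*, 1110-*, 1111-*
[col 2] --010*, --110*, -0-10*, -01-0, -1-10*, -1-11*, -101-*, -11-1, -111-*, 0--10*, 0-0-1, 0-01-, 01--1, 01-1-*, 1--10*, 1-1-0*, 1-1-1*, 1-10-*, 1-11-*, 10--0, 10-0-, 101--*, 11-1-*, 111--*
[col 3] ---10, -1-1-, 1-1--
Prime implicants: ---10, -0001, -01-0, -1-1-, -11-1, 0-0-1, 0-01-, 01--1, 1-1--, 10--0, 10-0-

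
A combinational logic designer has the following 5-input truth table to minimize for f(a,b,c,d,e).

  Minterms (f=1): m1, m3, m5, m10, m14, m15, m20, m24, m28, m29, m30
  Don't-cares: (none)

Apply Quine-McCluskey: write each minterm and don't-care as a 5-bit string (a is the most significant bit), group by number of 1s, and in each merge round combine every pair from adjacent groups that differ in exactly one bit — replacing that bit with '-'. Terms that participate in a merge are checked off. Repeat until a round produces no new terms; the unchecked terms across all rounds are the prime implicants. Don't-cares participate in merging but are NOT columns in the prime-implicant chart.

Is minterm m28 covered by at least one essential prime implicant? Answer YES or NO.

YES

[col 0] 00001*, 00011*, 00101*, 01010*, 01110*, 01111*, 10100*, 11000*, 11100*, 11101*, 11110*
[col 1] -1110, 00-01, 000-1, 01-10, 0111-, 1-100, 11-00, 111-0, 1110-
Prime implicants: -1110, 00-01, 000-1, 01-10, 0111-, 1-100, 11-00, 111-0, 1110-
PI chart (minterm → PIs covering it):
  1 | 00-01,000-1
  3 | 000-1  (sole → essential)
  5 | 00-01  (sole → essential)
  10 | 01-10  (sole → essential)
  14 | -1110,01-10,0111-
  15 | 0111-  (sole → essential)
  20 | 1-100  (sole → essential)
  24 | 11-00  (sole → essential)
  28 | 1-100,11-00,111-0,1110-
  29 | 1110-  (sole → essential)
  30 | -1110,111-0
Essential prime implicants: 00-01, 000-1, 01-10, 0111-, 1-100, 11-00, 1110-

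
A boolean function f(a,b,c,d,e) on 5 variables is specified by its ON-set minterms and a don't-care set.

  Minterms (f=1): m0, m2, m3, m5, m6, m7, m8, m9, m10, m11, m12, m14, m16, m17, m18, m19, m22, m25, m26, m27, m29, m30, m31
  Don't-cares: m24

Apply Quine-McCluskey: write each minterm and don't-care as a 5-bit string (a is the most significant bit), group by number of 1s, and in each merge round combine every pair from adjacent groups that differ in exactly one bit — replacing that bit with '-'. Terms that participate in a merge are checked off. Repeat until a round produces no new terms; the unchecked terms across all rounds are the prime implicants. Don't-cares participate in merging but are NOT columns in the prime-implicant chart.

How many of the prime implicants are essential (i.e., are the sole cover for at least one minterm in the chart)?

[col 0] 00000*, 00010*, 00011*, 00101*, 00110*, 00111*, 01000*, 01001*, 01010*, 01011*, 01100*, 01110*, 10000*, 10001*, 10010*, 10011*, 10110*, 11000*, 11001*, 11010*, 11011*, 11101*, 11110*, 11111*
[col 1] -0000*, -0010*, -0011*, -0110*, -1000*, -1001*, -1010*, -1011*, -1110*, 0-000*, 0-010*, 0-011*, 0-110*, 00-10*, 00-11*, 000-0*, 0001-*, 001-1, 0011-*, 01-00*, 01-10*, 010-0*, 010-1*, 0100-*, 0101-*, 011-0*, 1-000*, 1-001*, 1-010*, 1-011*, 1-110*, 10-10*, 100-0*, 100-1*, 1000-*, 1001-*, 11-01*, 11-10*, 11-11*, 110-0*, 110-1*, 1100-*, 1101-*, 111-1*, 1111-*
[col 2] --000*, --010*, --011*, --110*, -0-10*, -00-0*, -001-*, -1-10*, -10-0*, -10-1*, -100-*, -101-*, 0--10*, 0-0-0*, 0-01-*, 00-1-, 01--0, 010--*, 1--10*, 1-0-0*, 1-0-1*, 1-00-*, 1-01-*, 100--*, 11--1, 11-1-, 110--*
[col 3] ---10, --0-0, --01-, -10--, 1-0--
Prime implicants: ---10, --0-0, --01-, -10--, 00-1-, 001-1, 01--0, 1-0--, 11--1, 11-1-
PI chart (minterm → PIs covering it):
  0 | --0-0  (sole → essential)
  2 | ---10,--0-0,--01-,00-1-
  3 | --01-,00-1-
  5 | 001-1  (sole → essential)
  6 | ---10,00-1-
  7 | 00-1-,001-1
  8 | --0-0,-10--,01--0
  9 | -10--  (sole → essential)
  10 | ---10,--0-0,--01-,-10--,01--0
  11 | --01-,-10--
  12 | 01--0  (sole → essential)
  14 | ---10,01--0
  16 | --0-0,1-0--
  17 | 1-0--  (sole → essential)
  18 | ---10,--0-0,--01-,1-0--
  19 | --01-,1-0--
  22 | ---10  (sole → essential)
  25 | -10--,1-0--,11--1
  26 | ---10,--0-0,--01-,-10--,1-0--,11-1-
  27 | --01-,-10--,1-0--,11--1,11-1-
  29 | 11--1  (sole → essential)
  30 | ---10,11-1-
  31 | 11--1,11-1-
Essential prime implicants: ---10, --0-0, -10--, 001-1, 01--0, 1-0--, 11--1

7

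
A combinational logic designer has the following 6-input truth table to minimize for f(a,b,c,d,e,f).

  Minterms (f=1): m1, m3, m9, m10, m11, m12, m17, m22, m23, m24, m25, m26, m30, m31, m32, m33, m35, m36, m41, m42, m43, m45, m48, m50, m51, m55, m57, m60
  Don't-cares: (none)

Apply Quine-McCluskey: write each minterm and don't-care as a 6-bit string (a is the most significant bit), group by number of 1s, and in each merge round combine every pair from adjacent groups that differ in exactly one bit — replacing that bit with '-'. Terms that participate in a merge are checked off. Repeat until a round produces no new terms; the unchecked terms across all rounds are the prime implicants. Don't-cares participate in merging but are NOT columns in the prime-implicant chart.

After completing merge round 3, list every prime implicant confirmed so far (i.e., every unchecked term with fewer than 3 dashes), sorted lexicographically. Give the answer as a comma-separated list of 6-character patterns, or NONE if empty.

--1001, -0101-, -10111, 0--001, 0-1010, 001100, 01-11-, 011-10, 0110-0, 01100-, 1-0000, 1-0011, 100-00, 10000-, 101-01, 110-11, 1100-0, 11001-, 111100

[col 0] 000001*, 000011*, 001001*, 001010*, 001011*, 001100, 010001*, 010110*, 010111*, 011000*, 011001*, 011010*, 011110*, 011111*, 100000*, 100001*, 100011*, 100100*, 101001*, 101010*, 101011*, 101101*, 110000*, 110010*, 110011*, 110111*, 111001*, 111100
[col 1] -00001*, -00011*, -01001*, -01010*, -01011*, -10111, -11001*, 0-0001*, 0-1001*, 0-1010, 00-001*, 00-011*, 0000-1*, 0010-1*, 00101-*, 01-001*, 01-110*, 01-111*, 01011-*, 011-10, 0110-0, 01100-, 01111-*, 1-0000, 1-0011, 1-1001*, 10-001*, 10-011*, 100-00, 1000-1*, 10000-, 101-01, 1010-1*, 10101-*, 110-11, 1100-0, 11001-
[col 2] --1001, -0-001*, -0-011*, -000-1*, -010-1*, -0101-, 0--001, 00-0-1*, 01-11-, 10-0-1*
[col 3] -0-0-1
Prime implicants: --1001, -0-0-1, -0101-, -10111, 0--001, 0-1010, 001100, 01-11-, 011-10, 0110-0, 01100-, 1-0000, 1-0011, 100-00, 10000-, 101-01, 110-11, 1100-0, 11001-, 111100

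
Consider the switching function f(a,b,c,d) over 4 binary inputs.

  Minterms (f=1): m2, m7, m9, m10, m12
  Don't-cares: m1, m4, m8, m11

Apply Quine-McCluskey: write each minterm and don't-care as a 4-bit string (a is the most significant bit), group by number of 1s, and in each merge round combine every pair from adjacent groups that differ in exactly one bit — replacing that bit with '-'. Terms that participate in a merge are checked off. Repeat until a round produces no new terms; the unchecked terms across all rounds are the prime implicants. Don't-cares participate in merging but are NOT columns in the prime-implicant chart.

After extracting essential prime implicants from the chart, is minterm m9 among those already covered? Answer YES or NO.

Round 0: 0001✓ 0010✓ 0100✓ 0111 1000✓ 1001✓ 1010✓ 1011✓ 1100✓
Round 1: -001 -010 -100 1-00 10-0✓ 10-1✓ 100-✓ 101-✓
Round 2: 10--
PIs = {-001, -010, -100, 0111, 1-00, 10--}
Coverage chart:
  m2: -010 ←essential
  m7: 0111 ←essential
  m9: -001,10--
  m10: -010,10--
  m12: -100,1-00
Essential: -010, 0111

NO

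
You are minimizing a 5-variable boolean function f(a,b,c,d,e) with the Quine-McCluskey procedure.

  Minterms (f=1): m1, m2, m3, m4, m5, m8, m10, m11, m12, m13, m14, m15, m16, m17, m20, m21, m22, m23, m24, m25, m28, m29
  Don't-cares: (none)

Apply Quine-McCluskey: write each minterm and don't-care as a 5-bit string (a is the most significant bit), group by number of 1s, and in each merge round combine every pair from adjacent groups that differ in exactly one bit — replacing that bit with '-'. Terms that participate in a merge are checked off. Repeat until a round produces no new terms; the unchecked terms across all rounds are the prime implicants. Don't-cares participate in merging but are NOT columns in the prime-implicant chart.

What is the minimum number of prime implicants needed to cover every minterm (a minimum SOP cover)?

size-2^0 implicants → 00001(✓)  00010(✓)  00011(✓)  00100(✓)  00101(✓)  01000(✓)  01010(✓)  01011(✓)  01100(✓)  01101(✓)  01110(✓)  01111(✓)  10000(✓)  10001(✓)  10100(✓)  10101(✓)  10110(✓)  10111(✓)  11000(✓)  11001(✓)  11100(✓)  11101(✓)
size-2^1 implicants → -0001(✓)  -0100(✓)  -0101(✓)  -1000(✓)  -1100(✓)  -1101(✓)  0-010(✓)  0-011(✓)  0-100(✓)  0-101(✓)  00-01(✓)  000-1  0001-(✓)  0010-(✓)  01-00(✓)  01-10(✓)  01-11(✓)  010-0(✓)  0101-(✓)  011-0(✓)  011-1(✓)  0110-(✓)  0111-(✓)  1-000(✓)  1-001(✓)  1-100(✓)  1-101(✓)  10-00(✓)  10-01(✓)  1000-(✓)  101-0(✓)  101-1(✓)  1010-(✓)  1011-(✓)  11-00(✓)  11-01(✓)  1100-(✓)  1110-(✓)
size-2^2 implicants → --100(✓)  --101(✓)  -0-01  -010-(✓)  -1-00  -110-(✓)  0-01-  0-10-(✓)  01--0  01-1-  011--  1--00(✓)  1--01(✓)  1-00-(✓)  1-10-(✓)  10-0-(✓)  101--  11-0-(✓)
size-2^3 implicants → --10-  1--0-
Unchecked terms (primes): --10-, -0-01, -1-00, 0-01-, 000-1, 01--0, 01-1-, 011--, 1--0-, 101--
Minterm coverage:
  m1 ⊆ -0-01,000-1
  m2 ⊆ 0-01- [E]
  m3 ⊆ 0-01-,000-1
  m4 ⊆ --10- [E]
  m5 ⊆ --10-,-0-01
  m8 ⊆ -1-00,01--0
  m10 ⊆ 0-01-,01--0,01-1-
  m11 ⊆ 0-01-,01-1-
  m12 ⊆ --10-,-1-00,01--0,011--
  m13 ⊆ --10-,011--
  m14 ⊆ 01--0,01-1-,011--
  m15 ⊆ 01-1-,011--
  m16 ⊆ 1--0- [E]
  m17 ⊆ -0-01,1--0-
  m20 ⊆ --10-,1--0-,101--
  m21 ⊆ --10-,-0-01,1--0-,101--
  m22 ⊆ 101-- [E]
  m23 ⊆ 101-- [E]
  m24 ⊆ -1-00,1--0-
  m25 ⊆ 1--0- [E]
  m28 ⊆ --10-,-1-00,1--0-
  m29 ⊆ --10-,1--0-
E = {--10-, 0-01-, 1--0-, 101--}
Petrick residual → -0-01, -1-00, 01-1-
Cover = cd' + b'd'e + bd'e' + a'c'd + a'bd + ad' + ab'c  |cover|=7

7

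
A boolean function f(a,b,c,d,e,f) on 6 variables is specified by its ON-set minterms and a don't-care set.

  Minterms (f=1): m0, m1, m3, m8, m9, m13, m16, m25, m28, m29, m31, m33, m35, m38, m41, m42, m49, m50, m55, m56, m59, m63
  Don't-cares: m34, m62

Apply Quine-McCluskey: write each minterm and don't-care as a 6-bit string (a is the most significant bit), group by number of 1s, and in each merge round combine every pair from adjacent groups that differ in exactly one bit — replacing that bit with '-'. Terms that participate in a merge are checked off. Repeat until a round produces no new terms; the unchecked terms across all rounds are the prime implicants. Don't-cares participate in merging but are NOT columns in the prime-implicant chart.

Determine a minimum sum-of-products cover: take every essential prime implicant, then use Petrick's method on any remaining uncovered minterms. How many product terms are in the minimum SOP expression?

14

[col 0] 000000*, 000001*, 000011*, 001000*, 001001*, 001101*, 010000*, 011001*, 011100*, 011101*, 011111*, 100001*, 100010*, 100011*, 100110*, 101001*, 101010*, 110001*, 110010*, 110111*, 111000, 111011*, 111110*, 111111*
[col 1] -00001*, -00011*, -01001*, -11111, 0-0000, 0-1001*, 0-1101*, 00-000*, 00-001*, 0000-1*, 00000-*, 001-01*, 00100-*, 011-01*, 0111-1, 01110-, 1-0001, 1-0010, 10-001*, 10-010, 100-10, 1000-1*, 10001-, 11-111, 111-11, 11111-
[col 2] -0-001, -000-1, 0-1-01, 00-00-
Prime implicants: -0-001, -000-1, -11111, 0-0000, 0-1-01, 00-00-, 0111-1, 01110-, 1-0001, 1-0010, 10-010, 100-10, 10001-, 11-111, 111-11, 111000, 11111-
PI chart (minterm → PIs covering it):
  0 | 0-0000,00-00-
  1 | -0-001,-000-1,00-00-
  3 | -000-1  (sole → essential)
  8 | 00-00-  (sole → essential)
  9 | -0-001,0-1-01,00-00-
  13 | 0-1-01  (sole → essential)
  16 | 0-0000  (sole → essential)
  25 | 0-1-01  (sole → essential)
  28 | 01110-  (sole → essential)
  29 | 0-1-01,0111-1,01110-
  31 | -11111,0111-1
  33 | -0-001,-000-1,1-0001
  35 | -000-1,10001-
  38 | 100-10  (sole → essential)
  41 | -0-001  (sole → essential)
  42 | 10-010  (sole → essential)
  49 | 1-0001  (sole → essential)
  50 | 1-0010  (sole → essential)
  55 | 11-111  (sole → essential)
  56 | 111000  (sole → essential)
  59 | 111-11  (sole → essential)
  63 | -11111,11-111,111-11,11111-
Essential prime implicants: -0-001, -000-1, 0-0000, 0-1-01, 00-00-, 01110-, 1-0001, 1-0010, 10-010, 100-10, 11-111, 111-11, 111000
Petrick residual → -11111
Minimum SOP uses 14 PIs: b'd'e'f + b'c'd'f + bcdef + a'c'd'e'f' + a'ce'f + a'b'd'e' + a'bcde' + ac'd'e'f + ac'd'ef' + ab'd'ef' + ab'c'ef' + abdef + abcef + abcd'e'f'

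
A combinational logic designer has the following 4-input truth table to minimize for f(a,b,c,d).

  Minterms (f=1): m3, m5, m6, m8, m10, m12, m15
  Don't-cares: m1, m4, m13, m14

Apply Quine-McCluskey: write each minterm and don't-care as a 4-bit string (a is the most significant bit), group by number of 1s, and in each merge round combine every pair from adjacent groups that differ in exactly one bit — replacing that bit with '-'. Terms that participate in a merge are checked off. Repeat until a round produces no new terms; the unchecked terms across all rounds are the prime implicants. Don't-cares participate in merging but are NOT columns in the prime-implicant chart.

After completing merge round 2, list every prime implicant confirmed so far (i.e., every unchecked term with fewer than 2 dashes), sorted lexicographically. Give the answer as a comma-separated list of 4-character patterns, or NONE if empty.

0-01, 00-1

Round 0: 0001✓ 0011✓ 0100✓ 0101✓ 0110✓ 1000✓ 1010✓ 1100✓ 1101✓ 1110✓ 1111✓
Round 1: -100✓ -101✓ -110✓ 0-01 00-1 01-0✓ 010-✓ 1-00✓ 1-10✓ 10-0✓ 11-0✓ 11-1✓ 110-✓ 111-✓
Round 2: -1-0 -10- 1--0 11--
PIs = {-1-0, -10-, 0-01, 00-1, 1--0, 11--}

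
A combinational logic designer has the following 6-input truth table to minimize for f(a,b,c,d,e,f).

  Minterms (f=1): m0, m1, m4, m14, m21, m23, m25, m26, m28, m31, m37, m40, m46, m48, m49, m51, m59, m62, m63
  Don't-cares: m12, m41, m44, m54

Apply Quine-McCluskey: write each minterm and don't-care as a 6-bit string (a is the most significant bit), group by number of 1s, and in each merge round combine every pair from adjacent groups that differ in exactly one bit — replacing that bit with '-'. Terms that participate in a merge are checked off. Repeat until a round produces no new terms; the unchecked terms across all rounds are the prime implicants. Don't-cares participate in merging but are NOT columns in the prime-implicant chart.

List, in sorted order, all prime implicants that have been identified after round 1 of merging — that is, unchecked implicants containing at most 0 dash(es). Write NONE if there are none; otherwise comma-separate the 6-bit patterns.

011001, 011010, 100101

size-2^0 implicants → 000000(✓)  000001(✓)  000100(✓)  001100(✓)  001110(✓)  010101(✓)  010111(✓)  011001  011010  011100(✓)  011111(✓)  100101  101000(✓)  101001(✓)  101100(✓)  101110(✓)  110000(✓)  110001(✓)  110011(✓)  110110(✓)  111011(✓)  111110(✓)  111111(✓)
size-2^1 implicants → -01100(✓)  -01110(✓)  -11111  0-1100  00-100  000-00  00000-  0011-0(✓)  01-111  0101-1  1-1110  101-00  10100-  1011-0(✓)  11-011  11-110  1100-1  11000-  111-11  11111-
size-2^2 implicants → -011-0
Unchecked terms (primes): -011-0, -11111, 0-1100, 00-100, 000-00, 00000-, 01-111, 0101-1, 011001, 011010, 1-1110, 100101, 101-00, 10100-, 11-011, 11-110, 1100-1, 11000-, 111-11, 11111-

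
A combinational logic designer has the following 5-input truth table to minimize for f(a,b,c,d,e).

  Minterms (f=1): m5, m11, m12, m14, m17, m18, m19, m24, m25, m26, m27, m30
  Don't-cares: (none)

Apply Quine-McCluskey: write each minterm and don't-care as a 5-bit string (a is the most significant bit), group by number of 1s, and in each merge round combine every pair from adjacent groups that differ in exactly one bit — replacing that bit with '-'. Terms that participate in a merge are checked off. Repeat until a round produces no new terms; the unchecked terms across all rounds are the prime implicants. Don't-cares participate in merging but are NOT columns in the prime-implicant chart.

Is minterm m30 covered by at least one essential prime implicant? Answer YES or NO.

Round 0: 00101 01011✓ 01100✓ 01110✓ 10001✓ 10010✓ 10011✓ 11000✓ 11001✓ 11010✓ 11011✓ 11110✓
Round 1: -1011 -1110 011-0 1-001✓ 1-010✓ 1-011✓ 100-1✓ 1001-✓ 11-10 110-0✓ 110-1✓ 1100-✓ 1101-✓
Round 2: 1-0-1 1-01- 110--
PIs = {-1011, -1110, 00101, 011-0, 1-0-1, 1-01-, 11-10, 110--}
Coverage chart:
  m5: 00101 ←essential
  m11: -1011 ←essential
  m12: 011-0 ←essential
  m14: -1110,011-0
  m17: 1-0-1 ←essential
  m18: 1-01- ←essential
  m19: 1-0-1,1-01-
  m24: 110-- ←essential
  m25: 1-0-1,110--
  m26: 1-01-,11-10,110--
  m27: -1011,1-0-1,1-01-,110--
  m30: -1110,11-10
Essential: -1011, 00101, 011-0, 1-0-1, 1-01-, 110--

NO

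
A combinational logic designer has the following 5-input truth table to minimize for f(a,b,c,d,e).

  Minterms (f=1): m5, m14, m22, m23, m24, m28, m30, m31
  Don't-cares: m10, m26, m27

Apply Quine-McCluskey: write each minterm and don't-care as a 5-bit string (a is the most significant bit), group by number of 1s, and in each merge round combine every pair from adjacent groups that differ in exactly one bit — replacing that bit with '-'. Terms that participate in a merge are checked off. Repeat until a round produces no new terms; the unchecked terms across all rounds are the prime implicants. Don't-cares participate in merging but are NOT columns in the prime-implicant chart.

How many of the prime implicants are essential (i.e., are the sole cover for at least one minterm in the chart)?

4

size-2^0 implicants → 00101  01010(✓)  01110(✓)  10110(✓)  10111(✓)  11000(✓)  11010(✓)  11011(✓)  11100(✓)  11110(✓)  11111(✓)
size-2^1 implicants → -1010(✓)  -1110(✓)  01-10(✓)  1-110(✓)  1-111(✓)  1011-(✓)  11-00(✓)  11-10(✓)  11-11(✓)  110-0(✓)  1101-(✓)  111-0(✓)  1111-(✓)
size-2^2 implicants → -1-10  1-11-  11--0  11-1-
Unchecked terms (primes): -1-10, 00101, 1-11-, 11--0, 11-1-
Minterm coverage:
  m5 ⊆ 00101 [E]
  m14 ⊆ -1-10 [E]
  m22 ⊆ 1-11- [E]
  m23 ⊆ 1-11- [E]
  m24 ⊆ 11--0 [E]
  m28 ⊆ 11--0 [E]
  m30 ⊆ -1-10,1-11-,11--0,11-1-
  m31 ⊆ 1-11-,11-1-
E = {-1-10, 00101, 1-11-, 11--0}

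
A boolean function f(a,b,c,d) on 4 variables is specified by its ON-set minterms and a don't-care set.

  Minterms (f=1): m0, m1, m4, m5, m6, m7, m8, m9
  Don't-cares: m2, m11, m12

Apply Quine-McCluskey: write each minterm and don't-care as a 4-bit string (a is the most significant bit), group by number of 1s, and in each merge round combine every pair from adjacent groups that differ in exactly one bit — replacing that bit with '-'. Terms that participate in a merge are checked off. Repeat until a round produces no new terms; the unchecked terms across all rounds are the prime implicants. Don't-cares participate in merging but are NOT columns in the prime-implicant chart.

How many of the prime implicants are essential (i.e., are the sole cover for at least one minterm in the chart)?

1

Round 0: 0000✓ 0001✓ 0010✓ 0100✓ 0101✓ 0110✓ 0111✓ 1000✓ 1001✓ 1011✓ 1100✓
Round 1: -000✓ -001✓ -100✓ 0-00✓ 0-01✓ 0-10✓ 00-0✓ 000-✓ 01-0✓ 01-1✓ 010-✓ 011-✓ 1-00✓ 10-1 100-✓
Round 2: --00 -00- 0--0 0-0- 01--
PIs = {--00, -00-, 0--0, 0-0-, 01--, 10-1}
Coverage chart:
  m0: --00,-00-,0--0,0-0-
  m1: -00-,0-0-
  m4: --00,0--0,0-0-,01--
  m5: 0-0-,01--
  m6: 0--0,01--
  m7: 01-- ←essential
  m8: --00,-00-
  m9: -00-,10-1
Essential: 01--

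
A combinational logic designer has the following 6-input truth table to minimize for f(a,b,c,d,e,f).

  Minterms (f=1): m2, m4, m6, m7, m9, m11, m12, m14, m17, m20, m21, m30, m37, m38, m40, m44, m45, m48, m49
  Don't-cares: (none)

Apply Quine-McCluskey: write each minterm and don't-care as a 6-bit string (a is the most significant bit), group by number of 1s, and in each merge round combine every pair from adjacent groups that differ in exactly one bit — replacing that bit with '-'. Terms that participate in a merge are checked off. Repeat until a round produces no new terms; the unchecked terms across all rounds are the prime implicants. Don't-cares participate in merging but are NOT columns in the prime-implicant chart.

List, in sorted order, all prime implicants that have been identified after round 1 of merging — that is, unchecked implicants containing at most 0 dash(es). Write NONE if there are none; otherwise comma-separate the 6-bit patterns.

[col 0] 000010*, 000100*, 000110*, 000111*, 001001*, 001011*, 001100*, 001110*, 010001*, 010100*, 010101*, 011110*, 100101*, 100110*, 101000*, 101100*, 101101*, 110000*, 110001*
[col 1] -00110, -01100, -10001, 0-0100, 0-1110, 00-100*, 00-110*, 000-10, 0001-0*, 00011-, 0010-1, 0011-0*, 010-01, 01010-, 10-101, 101-00, 10110-, 11000-
[col 2] 00-1-0
Prime implicants: -00110, -01100, -10001, 0-0100, 0-1110, 00-1-0, 000-10, 00011-, 0010-1, 010-01, 01010-, 10-101, 101-00, 10110-, 11000-

NONE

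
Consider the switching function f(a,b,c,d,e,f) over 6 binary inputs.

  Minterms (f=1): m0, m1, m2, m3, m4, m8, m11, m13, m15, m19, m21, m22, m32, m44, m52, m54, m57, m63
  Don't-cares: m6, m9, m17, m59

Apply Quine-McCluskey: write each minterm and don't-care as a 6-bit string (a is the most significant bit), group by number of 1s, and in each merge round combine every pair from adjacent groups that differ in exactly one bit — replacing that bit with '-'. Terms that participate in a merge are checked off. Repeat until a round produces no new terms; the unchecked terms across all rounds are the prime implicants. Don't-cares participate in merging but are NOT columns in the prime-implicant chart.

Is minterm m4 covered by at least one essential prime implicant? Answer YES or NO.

YES

size-2^0 implicants → 000000(✓)  000001(✓)  000010(✓)  000011(✓)  000100(✓)  000110(✓)  001000(✓)  001001(✓)  001011(✓)  001101(✓)  001111(✓)  010001(✓)  010011(✓)  010101(✓)  010110(✓)  100000(✓)  101100  110100(✓)  110110(✓)  111001(✓)  111011(✓)  111111(✓)
size-2^1 implicants → -00000  -10110  0-0001(✓)  0-0011(✓)  0-0110  00-000(✓)  00-001(✓)  00-011(✓)  000-00(✓)  000-10(✓)  0000-0(✓)  0000-1(✓)  00000-(✓)  00001-(✓)  0001-0(✓)  001-01(✓)  001-11(✓)  0010-1(✓)  00100-(✓)  0011-1(✓)  010-01  0100-1(✓)  1101-0  111-11  1110-1
size-2^2 implicants → 0-00-1  00-0-1  00-00-  000--0  0000--  001--1
Unchecked terms (primes): -00000, -10110, 0-00-1, 0-0110, 00-0-1, 00-00-, 000--0, 0000--, 001--1, 010-01, 101100, 1101-0, 111-11, 1110-1
Minterm coverage:
  m0 ⊆ -00000,00-00-,000--0,0000--
  m1 ⊆ 0-00-1,00-0-1,00-00-,0000--
  m2 ⊆ 000--0,0000--
  m3 ⊆ 0-00-1,00-0-1,0000--
  m4 ⊆ 000--0 [E]
  m8 ⊆ 00-00- [E]
  m11 ⊆ 00-0-1,001--1
  m13 ⊆ 001--1 [E]
  m15 ⊆ 001--1 [E]
  m19 ⊆ 0-00-1 [E]
  m21 ⊆ 010-01 [E]
  m22 ⊆ -10110,0-0110
  m32 ⊆ -00000 [E]
  m44 ⊆ 101100 [E]
  m52 ⊆ 1101-0 [E]
  m54 ⊆ -10110,1101-0
  m57 ⊆ 1110-1 [E]
  m63 ⊆ 111-11 [E]
E = {-00000, 0-00-1, 00-00-, 000--0, 001--1, 010-01, 101100, 1101-0, 111-11, 1110-1}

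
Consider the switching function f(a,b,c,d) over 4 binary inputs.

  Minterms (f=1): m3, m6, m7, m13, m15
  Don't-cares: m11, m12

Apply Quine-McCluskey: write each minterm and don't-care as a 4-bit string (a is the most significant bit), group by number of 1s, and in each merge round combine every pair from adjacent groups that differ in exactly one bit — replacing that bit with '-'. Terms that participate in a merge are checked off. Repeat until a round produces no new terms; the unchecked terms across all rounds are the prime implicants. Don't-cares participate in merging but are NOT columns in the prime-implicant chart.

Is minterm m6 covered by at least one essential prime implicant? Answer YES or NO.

YES

[col 0] 0011*, 0110*, 0111*, 1011*, 1100*, 1101*, 1111*
[col 1] -011*, -111*, 0-11*, 011-, 1-11*, 11-1, 110-
[col 2] --11
Prime implicants: --11, 011-, 11-1, 110-
PI chart (minterm → PIs covering it):
  3 | --11  (sole → essential)
  6 | 011-  (sole → essential)
  7 | --11,011-
  13 | 11-1,110-
  15 | --11,11-1
Essential prime implicants: --11, 011-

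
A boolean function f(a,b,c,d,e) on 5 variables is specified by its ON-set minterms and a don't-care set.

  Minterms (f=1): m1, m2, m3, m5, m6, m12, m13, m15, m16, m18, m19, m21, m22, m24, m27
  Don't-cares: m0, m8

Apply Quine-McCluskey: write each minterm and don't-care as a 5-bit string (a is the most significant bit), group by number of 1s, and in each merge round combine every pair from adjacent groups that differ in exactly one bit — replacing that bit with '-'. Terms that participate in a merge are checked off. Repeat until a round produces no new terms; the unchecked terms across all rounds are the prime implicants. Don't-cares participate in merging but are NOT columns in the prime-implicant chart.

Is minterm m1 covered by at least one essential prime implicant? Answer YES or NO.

NO

[col 0] 00000*, 00001*, 00010*, 00011*, 00101*, 00110*, 01000*, 01100*, 01101*, 01111*, 10000*, 10010*, 10011*, 10101*, 10110*, 11000*, 11011*
[col 1] -0000*, -0010*, -0011*, -0101, -0110*, -1000*, 0-000*, 0-101, 00-01, 00-10*, 000-0*, 000-1*, 0000-*, 0001-*, 01-00, 011-1, 0110-, 1-000*, 1-011, 10-10*, 100-0*, 1001-*
[col 2] --000, -0-10, -00-0, -001-, 000--
Prime implicants: --000, -0-10, -00-0, -001-, -0101, 0-101, 00-01, 000--, 01-00, 011-1, 0110-, 1-011
PI chart (minterm → PIs covering it):
  1 | 00-01,000--
  2 | -0-10,-00-0,-001-,000--
  3 | -001-,000--
  5 | -0101,0-101,00-01
  6 | -0-10  (sole → essential)
  12 | 01-00,0110-
  13 | 0-101,011-1,0110-
  15 | 011-1  (sole → essential)
  16 | --000,-00-0
  18 | -0-10,-00-0,-001-
  19 | -001-,1-011
  21 | -0101  (sole → essential)
  22 | -0-10  (sole → essential)
  24 | --000  (sole → essential)
  27 | 1-011  (sole → essential)
Essential prime implicants: --000, -0-10, -0101, 011-1, 1-011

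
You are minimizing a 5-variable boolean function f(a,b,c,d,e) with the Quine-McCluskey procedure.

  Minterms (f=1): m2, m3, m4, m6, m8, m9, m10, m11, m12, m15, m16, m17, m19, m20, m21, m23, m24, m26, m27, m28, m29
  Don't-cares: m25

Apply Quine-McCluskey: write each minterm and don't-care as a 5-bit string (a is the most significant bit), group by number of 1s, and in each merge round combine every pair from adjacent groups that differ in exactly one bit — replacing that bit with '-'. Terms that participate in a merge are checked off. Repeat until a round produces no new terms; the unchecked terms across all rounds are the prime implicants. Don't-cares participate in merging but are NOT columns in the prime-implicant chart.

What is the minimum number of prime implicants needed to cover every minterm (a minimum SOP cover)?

7

Round 0: 00010✓ 00011✓ 00100✓ 00110✓ 01000✓ 01001✓ 01010✓ 01011✓ 01100✓ 01111✓ 10000✓ 10001✓ 10011✓ 10100✓ 10101✓ 10111✓ 11000✓ 11001✓ 11010✓ 11011✓ 11100✓ 11101✓
Round 1: -0011✓ -0100✓ -1000✓ -1001✓ -1010✓ -1011✓ -1100✓ 0-010✓ 0-011✓ 0-100✓ 00-10 0001-✓ 001-0 01-00✓ 01-11 010-0✓ 010-1✓ 0100-✓ 0101-✓ 1-000✓ 1-001✓ 1-011✓ 1-100✓ 1-101✓ 10-00✓ 10-01✓ 10-11✓ 100-1✓ 1000-✓ 101-1✓ 1010-✓ 11-00✓ 11-01✓ 110-0✓ 110-1✓ 1100-✓ 1101-✓ 1110-✓
Round 2: --011 --100 -1-00 -10-0✓ -10-1✓ -100-✓ -101-✓ 0-01- 010--✓ 1--00✓ 1--01✓ 1-0-1 1-00-✓ 1-10-✓ 10--1 10-0-✓ 11-0-✓ 110--✓
Round 3: -10-- 1--0-
PIs = {--011, --100, -1-00, -10--, 0-01-, 00-10, 001-0, 01-11, 1--0-, 1-0-1, 10--1}
Coverage chart:
  m2: 0-01-,00-10
  m3: --011,0-01-
  m4: --100,001-0
  m6: 00-10,001-0
  m8: -1-00,-10--
  m9: -10-- ←essential
  m10: -10--,0-01-
  m11: --011,-10--,0-01-,01-11
  m12: --100,-1-00
  m15: 01-11 ←essential
  m16: 1--0- ←essential
  m17: 1--0-,1-0-1,10--1
  m19: --011,1-0-1,10--1
  m20: --100,1--0-
  m21: 1--0-,10--1
  m23: 10--1 ←essential
  m24: -1-00,-10--,1--0-
  m26: -10-- ←essential
  m27: --011,-10--,1-0-1
  m28: --100,-1-00,1--0-
  m29: 1--0- ←essential
Essential: -10--, 01-11, 1--0-, 10--1
Petrick residual → --011, --100, 00-10
Min cover (7 terms): c'de + cd'e' + bc' + a'b'de' + a'bde + ad' + ab'e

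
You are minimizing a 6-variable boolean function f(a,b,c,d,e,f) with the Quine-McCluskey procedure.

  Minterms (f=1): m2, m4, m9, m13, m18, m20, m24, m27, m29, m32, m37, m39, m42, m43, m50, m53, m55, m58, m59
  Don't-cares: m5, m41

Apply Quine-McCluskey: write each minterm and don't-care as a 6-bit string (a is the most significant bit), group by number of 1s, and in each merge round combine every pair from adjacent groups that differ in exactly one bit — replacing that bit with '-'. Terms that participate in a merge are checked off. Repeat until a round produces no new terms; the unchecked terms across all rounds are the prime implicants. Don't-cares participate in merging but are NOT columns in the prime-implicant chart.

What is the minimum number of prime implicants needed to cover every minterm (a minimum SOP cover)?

10

size-2^0 implicants → 000010(✓)  000100(✓)  000101(✓)  001001(✓)  001101(✓)  010010(✓)  010100(✓)  011000  011011(✓)  011101(✓)  100000  100101(✓)  100111(✓)  101001(✓)  101010(✓)  101011(✓)  110010(✓)  110101(✓)  110111(✓)  111010(✓)  111011(✓)
size-2^1 implicants → -00101  -01001  -10010  -11011  0-0010  0-0100  0-1101  00-101  00010-  001-01  1-0101(✓)  1-0111(✓)  1-1010(✓)  1-1011(✓)  1001-1(✓)  1010-1  10101-(✓)  11-010  1101-1(✓)  11101-(✓)
size-2^2 implicants → 1-01-1  1-101-
Unchecked terms (primes): -00101, -01001, -10010, -11011, 0-0010, 0-0100, 0-1101, 00-101, 00010-, 001-01, 011000, 1-01-1, 1-101-, 100000, 1010-1, 11-010
Minterm coverage:
  m2 ⊆ 0-0010 [E]
  m4 ⊆ 0-0100,00010-
  m9 ⊆ -01001,001-01
  m13 ⊆ 0-1101,00-101,001-01
  m18 ⊆ -10010,0-0010
  m20 ⊆ 0-0100 [E]
  m24 ⊆ 011000 [E]
  m27 ⊆ -11011 [E]
  m29 ⊆ 0-1101 [E]
  m32 ⊆ 100000 [E]
  m37 ⊆ -00101,1-01-1
  m39 ⊆ 1-01-1 [E]
  m42 ⊆ 1-101- [E]
  m43 ⊆ 1-101-,1010-1
  m50 ⊆ -10010,11-010
  m53 ⊆ 1-01-1 [E]
  m55 ⊆ 1-01-1 [E]
  m58 ⊆ 1-101-,11-010
  m59 ⊆ -11011,1-101-
E = {-11011, 0-0010, 0-0100, 0-1101, 011000, 1-01-1, 1-101-, 100000}
Petrick residual → -01001, -10010
Cover = b'cd'e'f + bc'd'ef' + bcd'ef + a'c'd'ef' + a'c'de'f' + a'cde'f + a'bcd'e'f' + ac'df + acd'e + ab'c'd'e'f'  |cover|=10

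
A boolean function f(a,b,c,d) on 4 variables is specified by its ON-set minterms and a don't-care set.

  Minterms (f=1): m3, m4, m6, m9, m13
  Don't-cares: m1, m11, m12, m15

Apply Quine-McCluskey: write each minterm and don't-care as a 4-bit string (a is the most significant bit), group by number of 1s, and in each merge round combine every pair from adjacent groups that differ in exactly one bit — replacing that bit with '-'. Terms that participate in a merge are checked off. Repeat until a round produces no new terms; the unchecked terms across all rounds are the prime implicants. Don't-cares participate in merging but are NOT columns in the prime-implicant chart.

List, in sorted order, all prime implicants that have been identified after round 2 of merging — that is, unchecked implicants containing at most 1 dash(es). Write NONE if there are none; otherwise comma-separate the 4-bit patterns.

[col 0] 0001*, 0011*, 0100*, 0110*, 1001*, 1011*, 1100*, 1101*, 1111*
[col 1] -001*, -011*, -100, 00-1*, 01-0, 1-01*, 1-11*, 10-1*, 11-1*, 110-
[col 2] -0-1, 1--1
Prime implicants: -0-1, -100, 01-0, 1--1, 110-

-100, 01-0, 110-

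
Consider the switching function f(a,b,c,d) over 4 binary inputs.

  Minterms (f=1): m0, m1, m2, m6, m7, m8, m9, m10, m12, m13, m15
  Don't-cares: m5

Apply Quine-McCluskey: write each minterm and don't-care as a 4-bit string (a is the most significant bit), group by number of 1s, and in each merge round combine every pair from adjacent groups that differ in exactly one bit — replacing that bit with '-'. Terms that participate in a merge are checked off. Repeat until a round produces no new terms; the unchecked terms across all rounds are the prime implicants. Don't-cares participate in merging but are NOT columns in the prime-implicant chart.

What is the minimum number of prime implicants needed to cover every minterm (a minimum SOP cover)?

5

[col 0] 0000*, 0001*, 0010*, 0101*, 0110*, 0111*, 1000*, 1001*, 1010*, 1100*, 1101*, 1111*
[col 1] -000*, -001*, -010*, -101*, -111*, 0-01*, 0-10, 00-0*, 000-*, 01-1*, 011-, 1-00*, 1-01*, 10-0*, 100-*, 11-1*, 110-*
[col 2] --01, -0-0, -00-, -1-1, 1-0-
Prime implicants: --01, -0-0, -00-, -1-1, 0-10, 011-, 1-0-
PI chart (minterm → PIs covering it):
  0 | -0-0,-00-
  1 | --01,-00-
  2 | -0-0,0-10
  6 | 0-10,011-
  7 | -1-1,011-
  8 | -0-0,-00-,1-0-
  9 | --01,-00-,1-0-
  10 | -0-0  (sole → essential)
  12 | 1-0-  (sole → essential)
  13 | --01,-1-1,1-0-
  15 | -1-1  (sole → essential)
Essential prime implicants: -0-0, -1-1, 1-0-
Petrick residual → --01, 0-10
Minimum SOP uses 5 PIs: c'd + b'd' + bd + a'cd' + ac'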